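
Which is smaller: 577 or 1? 1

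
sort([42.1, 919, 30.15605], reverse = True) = [919, 42.1, 30.15605]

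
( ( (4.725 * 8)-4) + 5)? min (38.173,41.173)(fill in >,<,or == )>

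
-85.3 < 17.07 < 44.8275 True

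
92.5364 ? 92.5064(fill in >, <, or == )>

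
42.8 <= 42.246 False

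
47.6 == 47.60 True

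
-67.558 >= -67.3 False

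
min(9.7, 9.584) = 9.584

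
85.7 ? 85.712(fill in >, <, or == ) <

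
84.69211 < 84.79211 True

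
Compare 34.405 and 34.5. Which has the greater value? 34.5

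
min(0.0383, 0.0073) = 0.0073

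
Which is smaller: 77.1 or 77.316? 77.1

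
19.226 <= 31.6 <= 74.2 True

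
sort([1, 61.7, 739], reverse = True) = [739, 61.7, 1]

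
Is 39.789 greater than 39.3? Yes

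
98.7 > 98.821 False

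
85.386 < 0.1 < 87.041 False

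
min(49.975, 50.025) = 49.975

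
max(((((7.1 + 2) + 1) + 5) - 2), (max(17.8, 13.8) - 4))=13.8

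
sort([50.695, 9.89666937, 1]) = [1, 9.89666937, 50.695]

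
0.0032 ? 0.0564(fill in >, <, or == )<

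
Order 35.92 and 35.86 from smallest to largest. 35.86, 35.92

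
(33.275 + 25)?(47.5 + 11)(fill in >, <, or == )<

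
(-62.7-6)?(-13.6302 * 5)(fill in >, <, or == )<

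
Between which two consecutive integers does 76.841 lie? 76 and 77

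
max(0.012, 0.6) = 0.6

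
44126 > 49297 False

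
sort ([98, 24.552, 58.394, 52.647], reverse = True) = [98, 58.394, 52.647, 24.552]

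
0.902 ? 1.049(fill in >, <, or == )<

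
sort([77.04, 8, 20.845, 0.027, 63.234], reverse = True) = [77.04, 63.234, 20.845, 8, 0.027]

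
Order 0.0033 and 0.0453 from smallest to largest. 0.0033, 0.0453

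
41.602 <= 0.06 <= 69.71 False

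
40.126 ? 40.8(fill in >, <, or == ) <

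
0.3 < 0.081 False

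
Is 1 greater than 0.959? Yes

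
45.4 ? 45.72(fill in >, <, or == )<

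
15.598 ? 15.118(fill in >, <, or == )>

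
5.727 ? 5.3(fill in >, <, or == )>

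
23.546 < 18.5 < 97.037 False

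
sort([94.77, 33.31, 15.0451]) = [15.0451, 33.31, 94.77]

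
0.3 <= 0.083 False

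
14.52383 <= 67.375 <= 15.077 False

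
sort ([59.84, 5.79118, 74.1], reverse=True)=[74.1, 59.84, 5.79118]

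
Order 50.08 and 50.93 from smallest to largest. 50.08, 50.93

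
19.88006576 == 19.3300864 False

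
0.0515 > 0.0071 True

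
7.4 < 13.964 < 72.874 True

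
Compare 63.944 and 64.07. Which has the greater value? 64.07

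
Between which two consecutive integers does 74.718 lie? 74 and 75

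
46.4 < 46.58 True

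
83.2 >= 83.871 False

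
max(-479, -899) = -479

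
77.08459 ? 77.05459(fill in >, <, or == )>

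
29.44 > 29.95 False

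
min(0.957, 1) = 0.957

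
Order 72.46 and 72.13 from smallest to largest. 72.13, 72.46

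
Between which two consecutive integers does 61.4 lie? 61 and 62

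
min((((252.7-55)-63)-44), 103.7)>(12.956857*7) True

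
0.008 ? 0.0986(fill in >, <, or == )<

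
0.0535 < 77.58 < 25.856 False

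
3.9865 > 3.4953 True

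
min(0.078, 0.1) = 0.078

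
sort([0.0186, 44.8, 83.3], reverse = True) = [83.3, 44.8, 0.0186]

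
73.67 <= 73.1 False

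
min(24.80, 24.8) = 24.80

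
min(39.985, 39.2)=39.2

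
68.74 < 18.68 False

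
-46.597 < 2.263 True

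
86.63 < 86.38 False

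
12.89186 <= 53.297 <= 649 True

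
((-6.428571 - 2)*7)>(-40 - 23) True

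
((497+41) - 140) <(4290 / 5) True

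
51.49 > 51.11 True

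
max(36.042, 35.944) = 36.042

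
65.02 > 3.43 True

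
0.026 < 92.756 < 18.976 False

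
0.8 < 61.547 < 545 True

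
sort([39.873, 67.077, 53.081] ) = [39.873, 53.081, 67.077]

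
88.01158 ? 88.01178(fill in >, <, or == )<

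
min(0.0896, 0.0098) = 0.0098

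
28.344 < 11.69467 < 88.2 False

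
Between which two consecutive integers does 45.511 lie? 45 and 46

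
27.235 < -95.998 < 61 False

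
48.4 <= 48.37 False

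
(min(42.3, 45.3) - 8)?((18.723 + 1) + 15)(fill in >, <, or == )<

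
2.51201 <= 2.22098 False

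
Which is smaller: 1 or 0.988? 0.988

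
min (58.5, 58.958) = 58.5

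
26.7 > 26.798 False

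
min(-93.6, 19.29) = -93.6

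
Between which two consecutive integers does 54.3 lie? 54 and 55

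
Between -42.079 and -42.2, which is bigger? -42.079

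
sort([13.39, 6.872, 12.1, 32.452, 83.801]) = [6.872, 12.1, 13.39, 32.452, 83.801]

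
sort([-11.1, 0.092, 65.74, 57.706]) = [-11.1, 0.092, 57.706, 65.74]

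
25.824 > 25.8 True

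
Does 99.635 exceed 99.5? Yes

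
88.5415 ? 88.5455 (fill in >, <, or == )<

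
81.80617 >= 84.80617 False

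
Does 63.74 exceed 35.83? Yes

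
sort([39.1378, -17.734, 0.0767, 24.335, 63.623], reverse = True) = [63.623, 39.1378, 24.335, 0.0767, -17.734]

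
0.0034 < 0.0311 True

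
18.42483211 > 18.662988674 False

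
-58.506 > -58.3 False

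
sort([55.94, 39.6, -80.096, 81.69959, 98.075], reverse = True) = [98.075, 81.69959, 55.94, 39.6, -80.096]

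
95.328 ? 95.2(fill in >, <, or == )>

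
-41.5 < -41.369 True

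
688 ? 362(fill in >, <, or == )>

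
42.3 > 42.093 True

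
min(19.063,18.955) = 18.955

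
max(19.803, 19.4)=19.803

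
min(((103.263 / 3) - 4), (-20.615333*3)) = -61.845999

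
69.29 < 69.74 True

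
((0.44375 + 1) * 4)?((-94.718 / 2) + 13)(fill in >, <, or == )>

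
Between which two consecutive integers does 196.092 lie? 196 and 197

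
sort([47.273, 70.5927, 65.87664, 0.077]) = [0.077, 47.273, 65.87664, 70.5927]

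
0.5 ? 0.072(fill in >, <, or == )>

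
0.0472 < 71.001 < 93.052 True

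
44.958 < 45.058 True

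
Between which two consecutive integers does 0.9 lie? 0 and 1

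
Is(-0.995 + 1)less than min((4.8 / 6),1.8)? Yes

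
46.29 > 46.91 False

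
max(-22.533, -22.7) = -22.533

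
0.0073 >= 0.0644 False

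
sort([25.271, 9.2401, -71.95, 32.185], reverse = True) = [32.185, 25.271, 9.2401, -71.95]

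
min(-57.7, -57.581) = -57.7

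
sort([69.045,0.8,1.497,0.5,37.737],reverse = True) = [69.045,37.737,1.497,0.8,0.5]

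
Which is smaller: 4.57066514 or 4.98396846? 4.57066514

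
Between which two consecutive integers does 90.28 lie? 90 and 91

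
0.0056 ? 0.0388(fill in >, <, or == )<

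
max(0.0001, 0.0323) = 0.0323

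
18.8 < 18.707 False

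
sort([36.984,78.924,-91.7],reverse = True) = [78.924,36.984,-91.7]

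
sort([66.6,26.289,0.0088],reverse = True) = [66.6,26.289,0.0088]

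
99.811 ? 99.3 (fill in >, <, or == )>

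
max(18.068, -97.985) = 18.068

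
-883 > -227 False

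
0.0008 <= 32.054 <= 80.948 True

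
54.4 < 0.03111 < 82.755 False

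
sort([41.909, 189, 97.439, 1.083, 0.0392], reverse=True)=[189, 97.439, 41.909, 1.083, 0.0392]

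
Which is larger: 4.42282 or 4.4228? 4.42282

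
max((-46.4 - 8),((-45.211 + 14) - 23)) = -54.211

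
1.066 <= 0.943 False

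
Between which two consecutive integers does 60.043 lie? 60 and 61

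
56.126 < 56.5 True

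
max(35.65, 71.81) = 71.81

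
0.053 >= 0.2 False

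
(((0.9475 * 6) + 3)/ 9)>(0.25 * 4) False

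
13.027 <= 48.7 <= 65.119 True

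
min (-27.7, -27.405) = -27.7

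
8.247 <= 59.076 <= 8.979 False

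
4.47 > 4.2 True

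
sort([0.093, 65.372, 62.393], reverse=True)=[65.372, 62.393, 0.093]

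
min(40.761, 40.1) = 40.1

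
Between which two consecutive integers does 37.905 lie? 37 and 38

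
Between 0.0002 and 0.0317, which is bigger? 0.0317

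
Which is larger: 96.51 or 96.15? 96.51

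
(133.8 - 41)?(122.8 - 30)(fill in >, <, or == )==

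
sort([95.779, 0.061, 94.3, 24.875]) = [0.061, 24.875, 94.3, 95.779]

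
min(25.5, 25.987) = 25.5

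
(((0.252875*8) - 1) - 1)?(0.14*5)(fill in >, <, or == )<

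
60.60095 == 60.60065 False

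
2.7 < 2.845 True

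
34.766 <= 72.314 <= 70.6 False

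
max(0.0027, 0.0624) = 0.0624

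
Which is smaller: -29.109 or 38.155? -29.109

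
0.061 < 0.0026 False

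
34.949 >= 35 False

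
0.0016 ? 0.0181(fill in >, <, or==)<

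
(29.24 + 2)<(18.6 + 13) True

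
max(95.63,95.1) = 95.63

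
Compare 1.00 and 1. They are equal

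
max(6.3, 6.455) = 6.455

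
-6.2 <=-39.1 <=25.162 False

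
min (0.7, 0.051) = 0.051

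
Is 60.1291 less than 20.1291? No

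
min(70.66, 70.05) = 70.05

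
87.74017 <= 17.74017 False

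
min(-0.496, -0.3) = -0.496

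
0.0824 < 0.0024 False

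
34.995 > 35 False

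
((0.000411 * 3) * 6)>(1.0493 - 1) False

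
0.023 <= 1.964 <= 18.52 True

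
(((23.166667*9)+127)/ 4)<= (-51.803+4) False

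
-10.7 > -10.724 True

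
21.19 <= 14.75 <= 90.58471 False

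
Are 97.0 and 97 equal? Yes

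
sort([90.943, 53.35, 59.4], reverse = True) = [90.943, 59.4, 53.35]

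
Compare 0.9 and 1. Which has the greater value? 1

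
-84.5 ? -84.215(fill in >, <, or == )<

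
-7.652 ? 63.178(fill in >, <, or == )<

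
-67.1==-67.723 False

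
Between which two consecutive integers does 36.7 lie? 36 and 37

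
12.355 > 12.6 False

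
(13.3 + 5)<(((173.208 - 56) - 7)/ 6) True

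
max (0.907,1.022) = 1.022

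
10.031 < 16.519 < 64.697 True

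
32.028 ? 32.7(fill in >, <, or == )<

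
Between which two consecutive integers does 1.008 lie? 1 and 2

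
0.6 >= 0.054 True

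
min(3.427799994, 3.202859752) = 3.202859752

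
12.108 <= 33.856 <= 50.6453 True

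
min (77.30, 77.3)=77.30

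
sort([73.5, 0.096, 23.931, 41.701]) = [0.096, 23.931, 41.701, 73.5]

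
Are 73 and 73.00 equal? Yes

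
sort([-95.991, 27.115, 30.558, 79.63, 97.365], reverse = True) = [97.365, 79.63, 30.558, 27.115, -95.991]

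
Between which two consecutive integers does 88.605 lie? 88 and 89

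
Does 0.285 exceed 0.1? Yes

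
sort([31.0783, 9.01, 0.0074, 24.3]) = [0.0074, 9.01, 24.3, 31.0783]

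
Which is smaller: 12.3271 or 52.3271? 12.3271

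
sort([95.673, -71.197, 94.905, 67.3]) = [-71.197, 67.3, 94.905, 95.673]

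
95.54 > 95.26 True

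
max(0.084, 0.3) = 0.3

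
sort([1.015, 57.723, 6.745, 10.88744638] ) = [1.015, 6.745, 10.88744638, 57.723]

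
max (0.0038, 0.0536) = 0.0536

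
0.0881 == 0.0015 False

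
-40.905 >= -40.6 False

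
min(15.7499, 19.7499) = 15.7499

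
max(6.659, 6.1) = 6.659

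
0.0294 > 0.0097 True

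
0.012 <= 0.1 True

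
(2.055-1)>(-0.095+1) True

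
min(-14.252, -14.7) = -14.7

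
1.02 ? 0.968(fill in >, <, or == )>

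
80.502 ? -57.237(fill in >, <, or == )>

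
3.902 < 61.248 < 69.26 True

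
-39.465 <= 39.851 True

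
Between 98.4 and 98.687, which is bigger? 98.687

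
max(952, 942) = 952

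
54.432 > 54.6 False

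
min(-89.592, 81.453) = -89.592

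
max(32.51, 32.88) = 32.88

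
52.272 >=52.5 False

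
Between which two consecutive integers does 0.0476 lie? 0 and 1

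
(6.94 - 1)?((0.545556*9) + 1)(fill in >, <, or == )>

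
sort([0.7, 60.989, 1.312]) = [0.7, 1.312, 60.989]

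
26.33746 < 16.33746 False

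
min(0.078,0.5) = 0.078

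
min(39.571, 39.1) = 39.1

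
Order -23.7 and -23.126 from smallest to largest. -23.7, -23.126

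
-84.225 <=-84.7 False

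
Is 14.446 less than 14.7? Yes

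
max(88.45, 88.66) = 88.66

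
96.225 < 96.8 True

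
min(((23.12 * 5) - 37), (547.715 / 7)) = 78.245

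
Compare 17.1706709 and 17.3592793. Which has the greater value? 17.3592793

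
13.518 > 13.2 True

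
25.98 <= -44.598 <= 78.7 False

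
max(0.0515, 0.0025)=0.0515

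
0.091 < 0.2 True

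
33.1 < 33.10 False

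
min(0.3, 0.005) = 0.005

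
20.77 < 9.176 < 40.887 False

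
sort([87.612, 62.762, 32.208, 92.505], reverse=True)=[92.505, 87.612, 62.762, 32.208]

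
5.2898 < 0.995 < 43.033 False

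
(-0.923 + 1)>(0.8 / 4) False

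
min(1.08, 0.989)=0.989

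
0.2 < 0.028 False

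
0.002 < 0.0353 True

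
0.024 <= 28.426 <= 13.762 False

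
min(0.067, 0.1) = 0.067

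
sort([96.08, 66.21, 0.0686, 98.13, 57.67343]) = [0.0686, 57.67343, 66.21, 96.08, 98.13]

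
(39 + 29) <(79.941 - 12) False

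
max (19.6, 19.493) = 19.6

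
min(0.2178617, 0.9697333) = 0.2178617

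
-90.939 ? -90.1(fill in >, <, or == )<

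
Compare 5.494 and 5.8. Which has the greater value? 5.8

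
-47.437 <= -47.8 False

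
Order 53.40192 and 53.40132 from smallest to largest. 53.40132, 53.40192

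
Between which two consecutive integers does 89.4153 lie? 89 and 90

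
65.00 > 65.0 False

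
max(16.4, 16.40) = 16.40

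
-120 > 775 False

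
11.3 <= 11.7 True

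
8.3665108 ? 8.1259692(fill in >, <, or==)>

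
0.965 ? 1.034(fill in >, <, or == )<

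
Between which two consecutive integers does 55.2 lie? 55 and 56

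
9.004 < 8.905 False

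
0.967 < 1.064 True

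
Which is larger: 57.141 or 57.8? 57.8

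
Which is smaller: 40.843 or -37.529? -37.529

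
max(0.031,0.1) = 0.1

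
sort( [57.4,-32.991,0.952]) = [-32.991,0.952,57.4]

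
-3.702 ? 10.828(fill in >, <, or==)<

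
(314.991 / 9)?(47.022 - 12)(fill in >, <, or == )<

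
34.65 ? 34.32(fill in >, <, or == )>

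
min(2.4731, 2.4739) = 2.4731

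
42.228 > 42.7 False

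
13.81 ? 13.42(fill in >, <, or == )>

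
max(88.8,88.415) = 88.8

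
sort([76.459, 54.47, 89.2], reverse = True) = [89.2, 76.459, 54.47]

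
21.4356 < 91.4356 True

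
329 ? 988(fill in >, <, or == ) <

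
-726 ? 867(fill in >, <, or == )<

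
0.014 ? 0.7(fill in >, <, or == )<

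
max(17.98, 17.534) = 17.98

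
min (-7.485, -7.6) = -7.6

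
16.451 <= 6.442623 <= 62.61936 False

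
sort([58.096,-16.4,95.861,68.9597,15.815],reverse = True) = [95.861,68.9597,58.096,15.815,-16.4]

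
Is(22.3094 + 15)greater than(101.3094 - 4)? No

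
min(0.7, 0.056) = 0.056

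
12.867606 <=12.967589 True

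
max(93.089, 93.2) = 93.2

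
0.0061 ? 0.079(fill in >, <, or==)<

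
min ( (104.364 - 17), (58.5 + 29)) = 87.364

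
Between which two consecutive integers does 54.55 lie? 54 and 55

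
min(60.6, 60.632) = 60.6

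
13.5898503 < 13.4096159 False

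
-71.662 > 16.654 False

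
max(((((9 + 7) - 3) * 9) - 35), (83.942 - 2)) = 82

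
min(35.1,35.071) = 35.071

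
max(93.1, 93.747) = 93.747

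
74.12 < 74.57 True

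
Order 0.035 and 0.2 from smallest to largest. 0.035, 0.2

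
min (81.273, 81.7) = 81.273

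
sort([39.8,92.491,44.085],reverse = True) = [92.491,44.085,39.8]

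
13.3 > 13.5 False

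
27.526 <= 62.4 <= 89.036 True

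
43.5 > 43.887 False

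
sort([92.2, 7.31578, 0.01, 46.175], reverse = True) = [92.2, 46.175, 7.31578, 0.01]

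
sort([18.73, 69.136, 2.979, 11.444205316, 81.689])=[2.979, 11.444205316, 18.73, 69.136, 81.689]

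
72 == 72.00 True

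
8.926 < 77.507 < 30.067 False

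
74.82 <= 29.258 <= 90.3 False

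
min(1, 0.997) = 0.997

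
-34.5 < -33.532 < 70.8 True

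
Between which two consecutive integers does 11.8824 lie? 11 and 12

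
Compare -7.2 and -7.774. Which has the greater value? -7.2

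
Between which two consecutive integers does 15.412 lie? 15 and 16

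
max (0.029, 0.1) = 0.1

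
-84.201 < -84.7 False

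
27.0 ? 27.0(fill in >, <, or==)==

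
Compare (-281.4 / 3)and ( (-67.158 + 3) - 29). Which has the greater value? ( (-67.158 + 3) - 29)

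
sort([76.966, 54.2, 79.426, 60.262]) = [54.2, 60.262, 76.966, 79.426]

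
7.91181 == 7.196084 False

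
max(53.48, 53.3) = 53.48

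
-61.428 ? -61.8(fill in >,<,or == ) >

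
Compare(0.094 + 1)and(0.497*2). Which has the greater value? (0.094 + 1)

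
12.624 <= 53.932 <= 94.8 True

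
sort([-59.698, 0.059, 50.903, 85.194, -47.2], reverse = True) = [85.194, 50.903, 0.059, -47.2, -59.698]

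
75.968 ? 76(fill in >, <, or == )<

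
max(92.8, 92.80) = 92.80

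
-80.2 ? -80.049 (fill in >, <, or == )<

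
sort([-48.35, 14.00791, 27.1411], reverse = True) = [27.1411, 14.00791, -48.35]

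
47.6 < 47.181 False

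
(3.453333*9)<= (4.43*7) False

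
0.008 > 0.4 False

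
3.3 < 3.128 False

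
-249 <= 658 True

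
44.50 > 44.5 False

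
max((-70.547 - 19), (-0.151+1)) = 0.849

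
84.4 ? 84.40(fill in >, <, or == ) ==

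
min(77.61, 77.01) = 77.01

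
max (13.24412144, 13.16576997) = 13.24412144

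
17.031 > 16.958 True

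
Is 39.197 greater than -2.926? Yes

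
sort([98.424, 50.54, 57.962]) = [50.54, 57.962, 98.424]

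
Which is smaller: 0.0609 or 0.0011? 0.0011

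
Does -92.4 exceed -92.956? Yes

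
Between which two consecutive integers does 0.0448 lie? 0 and 1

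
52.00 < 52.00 False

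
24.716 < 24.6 False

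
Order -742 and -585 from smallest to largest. -742, -585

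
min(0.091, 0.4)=0.091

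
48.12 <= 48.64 True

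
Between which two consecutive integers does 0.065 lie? 0 and 1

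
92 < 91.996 False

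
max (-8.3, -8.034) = -8.034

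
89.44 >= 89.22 True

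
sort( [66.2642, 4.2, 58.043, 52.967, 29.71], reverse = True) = [66.2642, 58.043, 52.967, 29.71, 4.2]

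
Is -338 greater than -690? Yes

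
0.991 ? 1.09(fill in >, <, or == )<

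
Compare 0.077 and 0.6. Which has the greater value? 0.6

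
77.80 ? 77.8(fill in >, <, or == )==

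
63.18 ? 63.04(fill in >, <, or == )>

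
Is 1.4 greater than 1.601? No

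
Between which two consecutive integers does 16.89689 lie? 16 and 17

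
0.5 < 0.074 False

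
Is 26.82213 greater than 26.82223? No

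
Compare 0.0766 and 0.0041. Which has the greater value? 0.0766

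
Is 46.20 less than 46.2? No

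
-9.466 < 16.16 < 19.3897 True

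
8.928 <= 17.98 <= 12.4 False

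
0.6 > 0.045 True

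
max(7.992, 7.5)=7.992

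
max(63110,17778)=63110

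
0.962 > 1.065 False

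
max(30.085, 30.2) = 30.2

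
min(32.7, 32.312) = 32.312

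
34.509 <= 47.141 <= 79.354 True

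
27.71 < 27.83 True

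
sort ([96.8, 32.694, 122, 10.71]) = [10.71, 32.694, 96.8, 122]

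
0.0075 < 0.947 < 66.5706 True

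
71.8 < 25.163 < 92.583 False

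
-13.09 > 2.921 False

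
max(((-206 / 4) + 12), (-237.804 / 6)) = -39.5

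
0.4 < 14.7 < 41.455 True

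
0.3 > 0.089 True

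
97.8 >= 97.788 True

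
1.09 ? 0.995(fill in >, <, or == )>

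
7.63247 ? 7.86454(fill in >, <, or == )<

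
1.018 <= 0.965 False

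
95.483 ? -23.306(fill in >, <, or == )>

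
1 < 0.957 False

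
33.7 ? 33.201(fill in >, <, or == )>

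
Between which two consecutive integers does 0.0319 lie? 0 and 1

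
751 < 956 True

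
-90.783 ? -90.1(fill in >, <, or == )<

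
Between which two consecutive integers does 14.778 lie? 14 and 15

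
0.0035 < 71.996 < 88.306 True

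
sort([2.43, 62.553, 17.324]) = [2.43, 17.324, 62.553]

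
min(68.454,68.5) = 68.454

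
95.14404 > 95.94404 False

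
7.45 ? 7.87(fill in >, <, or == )<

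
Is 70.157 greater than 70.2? No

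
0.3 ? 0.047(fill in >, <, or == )>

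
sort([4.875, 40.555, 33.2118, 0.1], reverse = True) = [40.555, 33.2118, 4.875, 0.1]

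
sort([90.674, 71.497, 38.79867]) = [38.79867, 71.497, 90.674]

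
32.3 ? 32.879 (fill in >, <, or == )<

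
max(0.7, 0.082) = 0.7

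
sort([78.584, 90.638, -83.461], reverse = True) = [90.638, 78.584, -83.461]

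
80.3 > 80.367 False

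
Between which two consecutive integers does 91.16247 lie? 91 and 92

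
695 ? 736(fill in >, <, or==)<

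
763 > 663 True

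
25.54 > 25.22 True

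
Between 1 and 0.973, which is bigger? 1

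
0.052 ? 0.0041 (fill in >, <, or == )>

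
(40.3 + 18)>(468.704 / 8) False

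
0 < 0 False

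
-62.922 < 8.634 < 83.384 True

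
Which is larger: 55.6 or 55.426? 55.6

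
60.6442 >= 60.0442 True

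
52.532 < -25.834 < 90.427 False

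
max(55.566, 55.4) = 55.566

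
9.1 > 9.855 False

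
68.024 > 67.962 True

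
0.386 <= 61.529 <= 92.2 True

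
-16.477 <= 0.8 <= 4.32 True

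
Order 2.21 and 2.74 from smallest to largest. 2.21, 2.74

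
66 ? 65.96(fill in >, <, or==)>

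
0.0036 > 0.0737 False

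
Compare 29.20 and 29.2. They are equal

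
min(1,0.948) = 0.948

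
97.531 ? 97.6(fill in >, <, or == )<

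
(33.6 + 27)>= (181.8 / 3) True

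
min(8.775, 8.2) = 8.2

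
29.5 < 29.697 True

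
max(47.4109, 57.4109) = 57.4109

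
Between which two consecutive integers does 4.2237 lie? 4 and 5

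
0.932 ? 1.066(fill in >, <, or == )<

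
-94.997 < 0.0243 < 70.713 True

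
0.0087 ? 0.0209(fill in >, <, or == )<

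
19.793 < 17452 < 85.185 False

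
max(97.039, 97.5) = 97.5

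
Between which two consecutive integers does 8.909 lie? 8 and 9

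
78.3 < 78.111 False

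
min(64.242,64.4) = 64.242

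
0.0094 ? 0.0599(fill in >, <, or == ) <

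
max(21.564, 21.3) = 21.564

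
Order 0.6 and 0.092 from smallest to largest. 0.092, 0.6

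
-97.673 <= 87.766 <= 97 True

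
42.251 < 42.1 False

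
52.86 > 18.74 True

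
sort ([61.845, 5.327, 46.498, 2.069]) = [2.069, 5.327, 46.498, 61.845]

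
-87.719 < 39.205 True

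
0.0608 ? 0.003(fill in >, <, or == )>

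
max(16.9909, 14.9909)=16.9909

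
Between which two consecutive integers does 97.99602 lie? 97 and 98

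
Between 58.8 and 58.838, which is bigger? 58.838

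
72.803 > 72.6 True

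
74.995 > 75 False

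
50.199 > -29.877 True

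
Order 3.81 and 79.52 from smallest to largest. 3.81, 79.52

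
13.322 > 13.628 False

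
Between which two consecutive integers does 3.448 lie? 3 and 4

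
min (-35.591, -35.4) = -35.591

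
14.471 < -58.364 False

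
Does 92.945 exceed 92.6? Yes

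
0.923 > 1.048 False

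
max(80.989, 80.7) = 80.989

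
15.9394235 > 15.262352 True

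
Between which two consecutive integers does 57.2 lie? 57 and 58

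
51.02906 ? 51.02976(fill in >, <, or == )<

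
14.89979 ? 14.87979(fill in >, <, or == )>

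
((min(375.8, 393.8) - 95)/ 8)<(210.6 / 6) False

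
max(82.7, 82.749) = 82.749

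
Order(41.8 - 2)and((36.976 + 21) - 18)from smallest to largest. (41.8 - 2), ((36.976 + 21) - 18)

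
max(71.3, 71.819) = 71.819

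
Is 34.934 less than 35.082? Yes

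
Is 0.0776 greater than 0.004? Yes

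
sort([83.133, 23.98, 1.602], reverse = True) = [83.133, 23.98, 1.602]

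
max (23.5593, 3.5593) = 23.5593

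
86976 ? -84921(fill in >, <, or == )>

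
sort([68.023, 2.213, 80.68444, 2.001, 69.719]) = [2.001, 2.213, 68.023, 69.719, 80.68444]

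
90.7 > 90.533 True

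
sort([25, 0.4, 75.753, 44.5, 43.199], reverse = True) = [75.753, 44.5, 43.199, 25, 0.4]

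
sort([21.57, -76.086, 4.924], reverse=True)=[21.57, 4.924, -76.086]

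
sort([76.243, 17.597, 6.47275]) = [6.47275, 17.597, 76.243]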